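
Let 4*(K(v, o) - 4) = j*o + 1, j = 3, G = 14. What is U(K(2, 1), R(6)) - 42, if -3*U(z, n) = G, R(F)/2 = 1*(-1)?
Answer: -140/3 ≈ -46.667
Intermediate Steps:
R(F) = -2 (R(F) = 2*(1*(-1)) = 2*(-1) = -2)
K(v, o) = 17/4 + 3*o/4 (K(v, o) = 4 + (3*o + 1)/4 = 4 + (1 + 3*o)/4 = 4 + (¼ + 3*o/4) = 17/4 + 3*o/4)
U(z, n) = -14/3 (U(z, n) = -⅓*14 = -14/3)
U(K(2, 1), R(6)) - 42 = -14/3 - 42 = -140/3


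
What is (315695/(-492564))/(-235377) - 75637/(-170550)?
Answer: 487181902534127/1098514792050300 ≈ 0.44349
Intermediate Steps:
(315695/(-492564))/(-235377) - 75637/(-170550) = (315695*(-1/492564))*(-1/235377) - 75637*(-1/170550) = -315695/492564*(-1/235377) + 75637/170550 = 315695/115938236628 + 75637/170550 = 487181902534127/1098514792050300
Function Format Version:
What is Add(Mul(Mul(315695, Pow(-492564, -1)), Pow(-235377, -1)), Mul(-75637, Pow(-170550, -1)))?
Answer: Rational(487181902534127, 1098514792050300) ≈ 0.44349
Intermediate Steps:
Add(Mul(Mul(315695, Pow(-492564, -1)), Pow(-235377, -1)), Mul(-75637, Pow(-170550, -1))) = Add(Mul(Mul(315695, Rational(-1, 492564)), Rational(-1, 235377)), Mul(-75637, Rational(-1, 170550))) = Add(Mul(Rational(-315695, 492564), Rational(-1, 235377)), Rational(75637, 170550)) = Add(Rational(315695, 115938236628), Rational(75637, 170550)) = Rational(487181902534127, 1098514792050300)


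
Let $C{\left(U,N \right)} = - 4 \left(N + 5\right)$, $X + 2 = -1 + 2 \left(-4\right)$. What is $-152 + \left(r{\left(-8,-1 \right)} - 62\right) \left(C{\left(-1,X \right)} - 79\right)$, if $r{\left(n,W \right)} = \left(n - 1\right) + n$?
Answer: $4193$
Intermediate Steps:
$r{\left(n,W \right)} = -1 + 2 n$ ($r{\left(n,W \right)} = \left(-1 + n\right) + n = -1 + 2 n$)
$X = -11$ ($X = -2 + \left(-1 + 2 \left(-4\right)\right) = -2 - 9 = -11$)
$C{\left(U,N \right)} = -20 - 4 N$ ($C{\left(U,N \right)} = - 4 \left(5 + N\right) = -20 - 4 N$)
$-152 + \left(r{\left(-8,-1 \right)} - 62\right) \left(C{\left(-1,X \right)} - 79\right) = -152 + \left(\left(-1 + 2 \left(-8\right)\right) - 62\right) \left(\left(-20 - -44\right) - 79\right) = -152 + \left(\left(-1 - 16\right) - 62\right) \left(\left(-20 + 44\right) - 79\right) = -152 + \left(-17 - 62\right) \left(24 - 79\right) = -152 - -4345 = -152 + 4345 = 4193$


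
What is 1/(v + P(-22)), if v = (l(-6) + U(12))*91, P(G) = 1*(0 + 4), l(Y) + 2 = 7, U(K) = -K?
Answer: -1/633 ≈ -0.0015798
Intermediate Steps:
l(Y) = 5 (l(Y) = -2 + 7 = 5)
P(G) = 4 (P(G) = 1*4 = 4)
v = -637 (v = (5 - 1*12)*91 = (5 - 12)*91 = -7*91 = -637)
1/(v + P(-22)) = 1/(-637 + 4) = 1/(-633) = -1/633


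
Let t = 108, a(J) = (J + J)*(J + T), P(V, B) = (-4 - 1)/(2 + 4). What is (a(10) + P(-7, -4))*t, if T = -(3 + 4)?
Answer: 6390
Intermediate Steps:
T = -7 (T = -1*7 = -7)
P(V, B) = -⅚ (P(V, B) = -5/6 = -5*⅙ = -⅚)
a(J) = 2*J*(-7 + J) (a(J) = (J + J)*(J - 7) = (2*J)*(-7 + J) = 2*J*(-7 + J))
(a(10) + P(-7, -4))*t = (2*10*(-7 + 10) - ⅚)*108 = (2*10*3 - ⅚)*108 = (60 - ⅚)*108 = (355/6)*108 = 6390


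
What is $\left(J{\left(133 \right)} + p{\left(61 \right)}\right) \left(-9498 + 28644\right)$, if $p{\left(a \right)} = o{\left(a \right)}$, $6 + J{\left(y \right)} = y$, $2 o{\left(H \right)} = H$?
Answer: $3015495$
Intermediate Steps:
$o{\left(H \right)} = \frac{H}{2}$
$J{\left(y \right)} = -6 + y$
$p{\left(a \right)} = \frac{a}{2}$
$\left(J{\left(133 \right)} + p{\left(61 \right)}\right) \left(-9498 + 28644\right) = \left(\left(-6 + 133\right) + \frac{1}{2} \cdot 61\right) \left(-9498 + 28644\right) = \left(127 + \frac{61}{2}\right) 19146 = \frac{315}{2} \cdot 19146 = 3015495$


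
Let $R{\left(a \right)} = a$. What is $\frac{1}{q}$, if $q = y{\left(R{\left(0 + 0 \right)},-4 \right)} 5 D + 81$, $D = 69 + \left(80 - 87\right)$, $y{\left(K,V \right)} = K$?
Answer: $\frac{1}{81} \approx 0.012346$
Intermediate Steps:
$D = 62$ ($D = 69 + \left(80 - 87\right) = 69 - 7 = 62$)
$q = 81$ ($q = \left(0 + 0\right) 5 \cdot 62 + 81 = 0 \cdot 5 \cdot 62 + 81 = 0 \cdot 62 + 81 = 0 + 81 = 81$)
$\frac{1}{q} = \frac{1}{81}$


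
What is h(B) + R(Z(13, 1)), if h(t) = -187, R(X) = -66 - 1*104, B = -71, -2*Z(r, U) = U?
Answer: -357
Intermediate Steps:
Z(r, U) = -U/2
R(X) = -170 (R(X) = -66 - 104 = -170)
h(B) + R(Z(13, 1)) = -187 - 170 = -357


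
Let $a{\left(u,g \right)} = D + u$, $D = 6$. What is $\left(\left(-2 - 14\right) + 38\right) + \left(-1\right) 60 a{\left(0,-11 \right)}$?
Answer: $-338$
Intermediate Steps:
$a{\left(u,g \right)} = 6 + u$
$\left(\left(-2 - 14\right) + 38\right) + \left(-1\right) 60 a{\left(0,-11 \right)} = \left(\left(-2 - 14\right) + 38\right) + \left(-1\right) 60 \left(6 + 0\right) = \left(-16 + 38\right) - 360 = 22 - 360 = -338$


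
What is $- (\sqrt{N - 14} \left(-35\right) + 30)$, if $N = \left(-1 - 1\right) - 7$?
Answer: $-30 + 35 i \sqrt{23} \approx -30.0 + 167.85 i$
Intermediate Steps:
$N = -9$ ($N = \left(-1 - 1\right) - 7 = -2 - 7 = -9$)
$- (\sqrt{N - 14} \left(-35\right) + 30) = - (\sqrt{-9 - 14} \left(-35\right) + 30) = - (\sqrt{-23} \left(-35\right) + 30) = - (i \sqrt{23} \left(-35\right) + 30) = - (- 35 i \sqrt{23} + 30) = - (30 - 35 i \sqrt{23}) = -30 + 35 i \sqrt{23}$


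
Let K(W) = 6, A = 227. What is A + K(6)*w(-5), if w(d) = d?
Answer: 197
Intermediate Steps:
A + K(6)*w(-5) = 227 + 6*(-5) = 227 - 30 = 197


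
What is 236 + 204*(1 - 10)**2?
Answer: 16760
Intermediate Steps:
236 + 204*(1 - 10)**2 = 236 + 204*(-9)**2 = 236 + 204*81 = 236 + 16524 = 16760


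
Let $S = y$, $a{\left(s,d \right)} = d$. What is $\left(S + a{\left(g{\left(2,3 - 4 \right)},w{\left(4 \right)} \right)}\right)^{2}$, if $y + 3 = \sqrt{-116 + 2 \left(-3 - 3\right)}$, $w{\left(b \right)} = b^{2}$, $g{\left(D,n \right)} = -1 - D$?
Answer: $41 + 208 i \sqrt{2} \approx 41.0 + 294.16 i$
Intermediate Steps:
$y = -3 + 8 i \sqrt{2}$ ($y = -3 + \sqrt{-116 + 2 \left(-3 - 3\right)} = -3 + \sqrt{-116 + 2 \left(-6\right)} = -3 + \sqrt{-116 - 12} = -3 + \sqrt{-128} = -3 + 8 i \sqrt{2} \approx -3.0 + 11.314 i$)
$S = -3 + 8 i \sqrt{2} \approx -3.0 + 11.314 i$
$\left(S + a{\left(g{\left(2,3 - 4 \right)},w{\left(4 \right)} \right)}\right)^{2} = \left(\left(-3 + 8 i \sqrt{2}\right) + 4^{2}\right)^{2} = \left(\left(-3 + 8 i \sqrt{2}\right) + 16\right)^{2} = \left(13 + 8 i \sqrt{2}\right)^{2}$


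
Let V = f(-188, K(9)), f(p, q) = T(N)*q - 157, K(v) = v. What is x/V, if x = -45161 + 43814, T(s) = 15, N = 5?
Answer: 1347/22 ≈ 61.227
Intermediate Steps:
f(p, q) = -157 + 15*q (f(p, q) = 15*q - 157 = -157 + 15*q)
V = -22 (V = -157 + 15*9 = -157 + 135 = -22)
x = -1347
x/V = -1347/(-22) = -1347*(-1/22) = 1347/22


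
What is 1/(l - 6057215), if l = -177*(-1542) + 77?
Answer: -1/5784204 ≈ -1.7288e-7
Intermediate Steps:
l = 273011 (l = 272934 + 77 = 273011)
1/(l - 6057215) = 1/(273011 - 6057215) = 1/(-5784204) = -1/5784204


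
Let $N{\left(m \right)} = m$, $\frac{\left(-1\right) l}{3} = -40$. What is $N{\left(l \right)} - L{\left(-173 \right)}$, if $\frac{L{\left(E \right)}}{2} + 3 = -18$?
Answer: $162$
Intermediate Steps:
$l = 120$ ($l = \left(-3\right) \left(-40\right) = 120$)
$L{\left(E \right)} = -42$ ($L{\left(E \right)} = -6 + 2 \left(-18\right) = -6 - 36 = -42$)
$N{\left(l \right)} - L{\left(-173 \right)} = 120 - -42 = 120 + 42 = 162$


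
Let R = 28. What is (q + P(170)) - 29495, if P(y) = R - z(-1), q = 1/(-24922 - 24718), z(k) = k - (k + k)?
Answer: -1462791521/49640 ≈ -29468.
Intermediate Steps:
z(k) = -k (z(k) = k - 2*k = -k)
q = -1/49640 (q = 1/(-49640) = -1/49640 ≈ -2.0145e-5)
P(y) = 27 (P(y) = 28 - (-1)*(-1) = 28 - 1*1 = 28 - 1 = 27)
(q + P(170)) - 29495 = (-1/49640 + 27) - 29495 = 1340279/49640 - 29495 = -1462791521/49640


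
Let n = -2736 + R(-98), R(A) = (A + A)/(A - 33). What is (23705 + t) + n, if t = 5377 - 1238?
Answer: 3289344/131 ≈ 25110.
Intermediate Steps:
R(A) = 2*A/(-33 + A) (R(A) = (2*A)/(-33 + A) = 2*A/(-33 + A))
n = -358220/131 (n = -2736 + 2*(-98)/(-33 - 98) = -2736 + 2*(-98)/(-131) = -2736 + 2*(-98)*(-1/131) = -2736 + 196/131 = -358220/131 ≈ -2734.5)
t = 4139
(23705 + t) + n = (23705 + 4139) - 358220/131 = 27844 - 358220/131 = 3289344/131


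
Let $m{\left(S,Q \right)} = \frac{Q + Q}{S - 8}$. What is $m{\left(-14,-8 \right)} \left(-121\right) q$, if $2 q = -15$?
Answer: $660$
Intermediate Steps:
$m{\left(S,Q \right)} = \frac{2 Q}{-8 + S}$
$q = - \frac{15}{2}$ ($q = \frac{1}{2} \left(-15\right) = - \frac{15}{2} \approx -7.5$)
$m{\left(-14,-8 \right)} \left(-121\right) q = 2 \left(-8\right) \frac{1}{-8 - 14} \left(-121\right) \left(- \frac{15}{2}\right) = 2 \left(-8\right) \frac{1}{-22} \left(-121\right) \left(- \frac{15}{2}\right) = 2 \left(-8\right) \left(- \frac{1}{22}\right) \left(-121\right) \left(- \frac{15}{2}\right) = \frac{8}{11} \left(-121\right) \left(- \frac{15}{2}\right) = \left(-88\right) \left(- \frac{15}{2}\right) = 660$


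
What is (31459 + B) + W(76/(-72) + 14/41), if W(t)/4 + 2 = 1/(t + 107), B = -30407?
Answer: 81893268/78439 ≈ 1044.0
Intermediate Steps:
W(t) = -8 + 4/(107 + t) (W(t) = -8 + 4/(t + 107) = -8 + 4/(107 + t))
(31459 + B) + W(76/(-72) + 14/41) = (31459 - 30407) + 4*(-213 - 2*(76/(-72) + 14/41))/(107 + (76/(-72) + 14/41)) = 1052 + 4*(-213 - 2*(76*(-1/72) + 14*(1/41)))/(107 + (76*(-1/72) + 14*(1/41))) = 1052 + 4*(-213 - 2*(-19/18 + 14/41))/(107 + (-19/18 + 14/41)) = 1052 + 4*(-213 - 2*(-527/738))/(107 - 527/738) = 1052 + 4*(-213 + 527/369)/(78439/738) = 1052 + 4*(738/78439)*(-78070/369) = 1052 - 624560/78439 = 81893268/78439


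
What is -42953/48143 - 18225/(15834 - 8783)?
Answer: -1180267778/339456293 ≈ -3.4769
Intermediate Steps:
-42953/48143 - 18225/(15834 - 8783) = -42953*1/48143 - 18225/7051 = -42953/48143 - 18225*1/7051 = -42953/48143 - 18225/7051 = -1180267778/339456293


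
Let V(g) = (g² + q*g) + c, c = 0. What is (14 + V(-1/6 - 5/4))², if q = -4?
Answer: 9740641/20736 ≈ 469.75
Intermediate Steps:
V(g) = g² - 4*g (V(g) = (g² - 4*g) + 0 = g² - 4*g)
(14 + V(-1/6 - 5/4))² = (14 + (-1/6 - 5/4)*(-4 + (-1/6 - 5/4)))² = (14 + (-1*⅙ - 5*¼)*(-4 + (-1*⅙ - 5*¼)))² = (14 + (-⅙ - 5/4)*(-4 + (-⅙ - 5/4)))² = (14 - 17*(-4 - 17/12)/12)² = (14 - 17/12*(-65/12))² = (14 + 1105/144)² = (3121/144)² = 9740641/20736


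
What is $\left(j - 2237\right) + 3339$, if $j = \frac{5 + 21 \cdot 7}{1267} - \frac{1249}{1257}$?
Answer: $\frac{1753674719}{1592619} \approx 1101.1$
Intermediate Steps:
$j = - \frac{1391419}{1592619}$ ($j = \left(5 + 147\right) \frac{1}{1267} - \frac{1249}{1257} = 152 \cdot \frac{1}{1267} - \frac{1249}{1257} = \frac{152}{1267} - \frac{1249}{1257} = - \frac{1391419}{1592619} \approx -0.87367$)
$\left(j - 2237\right) + 3339 = \left(- \frac{1391419}{1592619} - 2237\right) + 3339 = - \frac{3564080122}{1592619} + 3339 = \frac{1753674719}{1592619}$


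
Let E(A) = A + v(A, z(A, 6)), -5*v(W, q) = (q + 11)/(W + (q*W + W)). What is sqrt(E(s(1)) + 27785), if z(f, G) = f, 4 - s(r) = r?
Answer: sqrt(6252258)/15 ≈ 166.70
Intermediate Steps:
s(r) = 4 - r
v(W, q) = -(11 + q)/(5*(2*W + W*q)) (v(W, q) = -(q + 11)/(5*(W + (q*W + W))) = -(11 + q)/(5*(W + (W*q + W))) = -(11 + q)/(5*(W + (W + W*q))) = -(11 + q)/(5*(2*W + W*q)))
E(A) = A + (-11 - A)/(5*A*(2 + A))
sqrt(E(s(1)) + 27785) = sqrt((-11 - (4 - 1*1) + 5*(4 - 1*1)**2*(2 + (4 - 1*1)))/(5*(4 - 1*1)*(2 + (4 - 1*1))) + 27785) = sqrt((-11 - (4 - 1) + 5*(4 - 1)**2*(2 + (4 - 1)))/(5*(4 - 1)*(2 + (4 - 1))) + 27785) = sqrt((1/5)*(-11 - 1*3 + 5*3**2*(2 + 3))/(3*(2 + 3)) + 27785) = sqrt((1/5)*(1/3)*(-11 - 3 + 5*9*5)/5 + 27785) = sqrt((1/5)*(1/3)*(1/5)*(-11 - 3 + 225) + 27785) = sqrt((1/5)*(1/3)*(1/5)*211 + 27785) = sqrt(211/75 + 27785) = sqrt(2084086/75) = sqrt(6252258)/15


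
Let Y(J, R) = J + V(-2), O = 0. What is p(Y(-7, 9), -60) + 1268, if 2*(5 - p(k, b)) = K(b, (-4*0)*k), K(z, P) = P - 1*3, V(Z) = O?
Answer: 2549/2 ≈ 1274.5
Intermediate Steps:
V(Z) = 0
Y(J, R) = J (Y(J, R) = J + 0 = J)
K(z, P) = -3 + P (K(z, P) = P - 3 = -3 + P)
p(k, b) = 13/2 (p(k, b) = 5 - (-3 + (-4*0)*k)/2 = 5 - (-3 + 0*k)/2 = 5 - (-3 + 0)/2 = 5 - ½*(-3) = 5 + 3/2 = 13/2)
p(Y(-7, 9), -60) + 1268 = 13/2 + 1268 = 2549/2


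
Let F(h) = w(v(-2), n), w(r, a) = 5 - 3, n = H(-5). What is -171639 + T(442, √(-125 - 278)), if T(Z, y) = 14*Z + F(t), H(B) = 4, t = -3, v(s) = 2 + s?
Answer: -165449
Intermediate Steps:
n = 4
w(r, a) = 2
F(h) = 2
T(Z, y) = 2 + 14*Z (T(Z, y) = 14*Z + 2 = 2 + 14*Z)
-171639 + T(442, √(-125 - 278)) = -171639 + (2 + 14*442) = -171639 + (2 + 6188) = -171639 + 6190 = -165449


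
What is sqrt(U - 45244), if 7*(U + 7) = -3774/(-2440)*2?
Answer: I*sqrt(825048900410)/4270 ≈ 212.72*I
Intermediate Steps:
U = -28003/4270 (U = -7 + (-3774/(-2440)*2)/7 = -7 + (-3774*(-1/2440)*2)/7 = -7 + ((1887/1220)*2)/7 = -7 + (1/7)*(1887/610) = -7 + 1887/4270 = -28003/4270 ≈ -6.5581)
sqrt(U - 45244) = sqrt(-28003/4270 - 45244) = sqrt(-193219883/4270) = I*sqrt(825048900410)/4270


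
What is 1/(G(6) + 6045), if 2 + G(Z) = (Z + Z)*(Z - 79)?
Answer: 1/5167 ≈ 0.00019354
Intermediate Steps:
G(Z) = -2 + 2*Z*(-79 + Z) (G(Z) = -2 + (Z + Z)*(Z - 79) = -2 + (2*Z)*(-79 + Z) = -2 + 2*Z*(-79 + Z))
1/(G(6) + 6045) = 1/((-2 - 158*6 + 2*6**2) + 6045) = 1/((-2 - 948 + 2*36) + 6045) = 1/((-2 - 948 + 72) + 6045) = 1/(-878 + 6045) = 1/5167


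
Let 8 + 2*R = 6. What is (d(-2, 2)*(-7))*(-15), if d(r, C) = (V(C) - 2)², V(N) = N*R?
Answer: 1680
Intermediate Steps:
R = -1 (R = -4 + (½)*6 = -4 + 3 = -1)
V(N) = -N (V(N) = N*(-1) = -N)
d(r, C) = (-2 - C)² (d(r, C) = (-C - 2)² = (-2 - C)²)
(d(-2, 2)*(-7))*(-15) = ((2 + 2)²*(-7))*(-15) = (4²*(-7))*(-15) = (16*(-7))*(-15) = -112*(-15) = 1680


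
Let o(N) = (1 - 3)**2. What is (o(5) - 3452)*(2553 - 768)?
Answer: -6154680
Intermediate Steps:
o(N) = 4 (o(N) = (-2)**2 = 4)
(o(5) - 3452)*(2553 - 768) = (4 - 3452)*(2553 - 768) = -3448*1785 = -6154680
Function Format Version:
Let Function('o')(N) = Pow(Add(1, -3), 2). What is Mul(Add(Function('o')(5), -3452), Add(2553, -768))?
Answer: -6154680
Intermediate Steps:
Function('o')(N) = 4 (Function('o')(N) = Pow(-2, 2) = 4)
Mul(Add(Function('o')(5), -3452), Add(2553, -768)) = Mul(Add(4, -3452), Add(2553, -768)) = Mul(-3448, 1785) = -6154680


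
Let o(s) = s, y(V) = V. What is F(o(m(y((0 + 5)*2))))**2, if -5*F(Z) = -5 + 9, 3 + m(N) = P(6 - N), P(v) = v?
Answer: 16/25 ≈ 0.64000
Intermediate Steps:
m(N) = 3 - N (m(N) = -3 + (6 - N) = 3 - N)
F(Z) = -4/5 (F(Z) = -(-5 + 9)/5 = -1/5*4 = -4/5)
F(o(m(y((0 + 5)*2))))**2 = (-4/5)**2 = 16/25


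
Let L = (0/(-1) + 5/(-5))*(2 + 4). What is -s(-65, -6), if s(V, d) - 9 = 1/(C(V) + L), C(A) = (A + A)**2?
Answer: -152047/16894 ≈ -9.0001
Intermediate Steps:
C(A) = 4*A**2 (C(A) = (2*A)**2 = 4*A**2)
L = -6 (L = (0*(-1) + 5*(-1/5))*6 = (0 - 1)*6 = -1*6 = -6)
s(V, d) = 9 + 1/(-6 + 4*V**2) (s(V, d) = 9 + 1/(4*V**2 - 6) = 9 + 1/(-6 + 4*V**2))
-s(-65, -6) = -(-53 + 36*(-65)**2)/(2*(-3 + 2*(-65)**2)) = -(-53 + 36*4225)/(2*(-3 + 2*4225)) = -(-53 + 152100)/(2*(-3 + 8450)) = -152047/(2*8447) = -1*152047/16894 = -152047/16894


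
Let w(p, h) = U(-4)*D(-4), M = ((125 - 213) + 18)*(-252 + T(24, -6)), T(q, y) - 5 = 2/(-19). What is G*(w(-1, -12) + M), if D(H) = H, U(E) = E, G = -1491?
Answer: -490470414/19 ≈ -2.5814e+7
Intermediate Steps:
T(q, y) = 93/19 (T(q, y) = 5 + 2/(-19) = 5 + 2*(-1/19) = 5 - 2/19 = 93/19)
M = 328650/19 (M = ((125 - 213) + 18)*(-252 + 93/19) = (-88 + 18)*(-4695/19) = -70*(-4695/19) = 328650/19 ≈ 17297.)
w(p, h) = 16 (w(p, h) = -4*(-4) = 16)
G*(w(-1, -12) + M) = -1491*(16 + 328650/19) = -1491*328954/19 = -490470414/19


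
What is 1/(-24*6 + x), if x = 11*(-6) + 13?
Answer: -1/197 ≈ -0.0050761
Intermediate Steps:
x = -53 (x = -66 + 13 = -53)
1/(-24*6 + x) = 1/(-24*6 - 53) = 1/(-144 - 53) = 1/(-197) = -1/197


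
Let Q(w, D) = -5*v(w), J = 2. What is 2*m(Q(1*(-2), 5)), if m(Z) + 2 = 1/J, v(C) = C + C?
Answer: -3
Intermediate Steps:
v(C) = 2*C
Q(w, D) = -10*w
m(Z) = -3/2 (m(Z) = -2 + 1/2 = -2 + ½ = -3/2)
2*m(Q(1*(-2), 5)) = 2*(-3/2) = -3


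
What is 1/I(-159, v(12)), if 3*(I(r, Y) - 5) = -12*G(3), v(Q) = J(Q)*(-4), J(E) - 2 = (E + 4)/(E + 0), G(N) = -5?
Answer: 1/25 ≈ 0.040000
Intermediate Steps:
J(E) = 2 + (4 + E)/E (J(E) = 2 + (E + 4)/(E + 0) = 2 + (4 + E)/E)
v(Q) = -12 - 16/Q (v(Q) = (3 + 4/Q)*(-4) = -12 - 16/Q)
I(r, Y) = 25 (I(r, Y) = 5 + (-12*(-5))/3 = 5 + (1/3)*60 = 5 + 20 = 25)
1/I(-159, v(12)) = 1/25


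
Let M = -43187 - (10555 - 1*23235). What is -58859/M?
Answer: 58859/30507 ≈ 1.9294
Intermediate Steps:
M = -30507 (M = -43187 - (10555 - 23235) = -43187 - 1*(-12680) = -43187 + 12680 = -30507)
-58859/M = -58859/(-30507) = -58859*(-1/30507) = 58859/30507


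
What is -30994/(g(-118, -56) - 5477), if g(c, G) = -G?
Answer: 30994/5421 ≈ 5.7174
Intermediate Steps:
-30994/(g(-118, -56) - 5477) = -30994/(-1*(-56) - 5477) = -30994/(56 - 5477) = -30994/(-5421) = -30994*(-1/5421) = 30994/5421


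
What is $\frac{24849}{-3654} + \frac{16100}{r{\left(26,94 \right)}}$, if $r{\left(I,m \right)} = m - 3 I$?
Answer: $\frac{811553}{812} \approx 999.45$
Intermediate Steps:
$\frac{24849}{-3654} + \frac{16100}{r{\left(26,94 \right)}} = \frac{24849}{-3654} + \frac{16100}{94 - 78} = 24849 \left(- \frac{1}{3654}\right) + \frac{16100}{94 - 78} = - \frac{2761}{406} + \frac{16100}{16} = - \frac{2761}{406} + 16100 \cdot \frac{1}{16} = - \frac{2761}{406} + \frac{4025}{4} = \frac{811553}{812}$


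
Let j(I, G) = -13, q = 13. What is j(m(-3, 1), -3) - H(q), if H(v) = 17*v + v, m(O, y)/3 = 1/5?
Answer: -247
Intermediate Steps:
m(O, y) = 3/5
H(v) = 18*v
j(m(-3, 1), -3) - H(q) = -13 - 18*13 = -13 - 1*234 = -13 - 234 = -247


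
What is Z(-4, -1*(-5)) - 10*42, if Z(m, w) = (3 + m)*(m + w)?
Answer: -421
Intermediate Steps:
Z(-4, -1*(-5)) - 10*42 = ((-4)² + 3*(-4) + 3*(-1*(-5)) - (-4)*(-5)) - 10*42 = (16 - 12 + 3*5 - 4*5) - 420 = (16 - 12 + 15 - 20) - 420 = -1 - 420 = -421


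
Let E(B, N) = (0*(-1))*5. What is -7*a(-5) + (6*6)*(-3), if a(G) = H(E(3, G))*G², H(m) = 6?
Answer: -1158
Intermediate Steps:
E(B, N) = 0 (E(B, N) = 0*5 = 0)
a(G) = 6*G²
-7*a(-5) + (6*6)*(-3) = -42*(-5)² + (6*6)*(-3) = -42*25 + 36*(-3) = -7*150 - 108 = -1050 - 108 = -1158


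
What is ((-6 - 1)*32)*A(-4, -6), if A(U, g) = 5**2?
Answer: -5600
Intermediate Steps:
A(U, g) = 25
((-6 - 1)*32)*A(-4, -6) = ((-6 - 1)*32)*25 = -7*32*25 = -224*25 = -5600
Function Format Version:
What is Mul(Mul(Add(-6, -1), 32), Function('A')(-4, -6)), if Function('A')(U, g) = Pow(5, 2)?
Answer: -5600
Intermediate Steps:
Function('A')(U, g) = 25
Mul(Mul(Add(-6, -1), 32), Function('A')(-4, -6)) = Mul(Mul(Add(-6, -1), 32), 25) = Mul(Mul(-7, 32), 25) = Mul(-224, 25) = -5600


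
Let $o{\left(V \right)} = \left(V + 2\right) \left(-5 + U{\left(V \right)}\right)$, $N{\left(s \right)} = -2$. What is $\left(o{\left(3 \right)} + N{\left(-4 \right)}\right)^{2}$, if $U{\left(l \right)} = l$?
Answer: $144$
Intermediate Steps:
$o{\left(V \right)} = \left(-5 + V\right) \left(2 + V\right)$ ($o{\left(V \right)} = \left(V + 2\right) \left(-5 + V\right) = \left(2 + V\right) \left(-5 + V\right) = \left(-5 + V\right) \left(2 + V\right)$)
$\left(o{\left(3 \right)} + N{\left(-4 \right)}\right)^{2} = \left(\left(-10 + 3^{2} - 9\right) - 2\right)^{2} = \left(\left(-10 + 9 - 9\right) - 2\right)^{2} = \left(-10 - 2\right)^{2} = \left(-12\right)^{2} = 144$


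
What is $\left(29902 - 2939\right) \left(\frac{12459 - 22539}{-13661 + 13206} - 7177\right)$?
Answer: $- \frac{2507909519}{13} \approx -1.9292 \cdot 10^{8}$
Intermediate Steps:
$\left(29902 - 2939\right) \left(\frac{12459 - 22539}{-13661 + 13206} - 7177\right) = 26963 \left(- \frac{10080}{-455} - 7177\right) = 26963 \left(\left(-10080\right) \left(- \frac{1}{455}\right) - 7177\right) = 26963 \left(\frac{288}{13} - 7177\right) = 26963 \left(- \frac{93013}{13}\right) = - \frac{2507909519}{13}$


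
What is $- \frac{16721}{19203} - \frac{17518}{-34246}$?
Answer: $- \frac{118114606}{328812969} \approx -0.35922$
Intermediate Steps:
$- \frac{16721}{19203} - \frac{17518}{-34246} = \left(-16721\right) \frac{1}{19203} - - \frac{8759}{17123} = - \frac{16721}{19203} + \frac{8759}{17123} = - \frac{118114606}{328812969}$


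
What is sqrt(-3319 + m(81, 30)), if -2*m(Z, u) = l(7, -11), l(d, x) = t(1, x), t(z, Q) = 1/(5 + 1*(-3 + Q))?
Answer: I*sqrt(119482)/6 ≈ 57.61*I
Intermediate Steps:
t(z, Q) = 1/(2 + Q) (t(z, Q) = 1/(5 + (-3 + Q)) = 1/(2 + Q))
l(d, x) = 1/(2 + x)
m(Z, u) = 1/18 (m(Z, u) = -1/(2*(2 - 11)) = -1/2/(-9) = -1/2*(-1/9) = 1/18)
sqrt(-3319 + m(81, 30)) = sqrt(-3319 + 1/18) = sqrt(-59741/18) = I*sqrt(119482)/6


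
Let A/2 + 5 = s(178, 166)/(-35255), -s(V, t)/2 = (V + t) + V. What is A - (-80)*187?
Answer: 527064338/35255 ≈ 14950.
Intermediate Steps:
s(V, t) = -4*V - 2*t (s(V, t) = -2*((V + t) + V) = -2*(t + 2*V) = -4*V - 2*t)
A = -350462/35255 (A = -10 + 2*((-4*178 - 2*166)/(-35255)) = -10 + 2*((-712 - 332)*(-1/35255)) = -10 + 2*(-1044*(-1/35255)) = -10 + 2*(1044/35255) = -10 + 2088/35255 = -350462/35255 ≈ -9.9408)
A - (-80)*187 = -350462/35255 - (-80)*187 = -350462/35255 - 1*(-14960) = -350462/35255 + 14960 = 527064338/35255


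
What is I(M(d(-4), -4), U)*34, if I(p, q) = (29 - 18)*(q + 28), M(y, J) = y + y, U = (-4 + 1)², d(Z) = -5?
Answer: 13838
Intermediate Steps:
U = 9 (U = (-3)² = 9)
M(y, J) = 2*y
I(p, q) = 308 + 11*q (I(p, q) = 11*(28 + q) = 308 + 11*q)
I(M(d(-4), -4), U)*34 = (308 + 11*9)*34 = (308 + 99)*34 = 407*34 = 13838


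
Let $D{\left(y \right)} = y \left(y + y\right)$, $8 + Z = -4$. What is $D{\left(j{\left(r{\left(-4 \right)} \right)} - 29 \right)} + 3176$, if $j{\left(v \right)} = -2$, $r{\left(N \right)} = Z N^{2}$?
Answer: $5098$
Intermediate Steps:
$Z = -12$ ($Z = -8 - 4 = -12$)
$r{\left(N \right)} = - 12 N^{2}$
$D{\left(y \right)} = 2 y^{2}$ ($D{\left(y \right)} = y 2 y = 2 y^{2}$)
$D{\left(j{\left(r{\left(-4 \right)} \right)} - 29 \right)} + 3176 = 2 \left(-2 - 29\right)^{2} + 3176 = 2 \left(-31\right)^{2} + 3176 = 2 \cdot 961 + 3176 = 1922 + 3176 = 5098$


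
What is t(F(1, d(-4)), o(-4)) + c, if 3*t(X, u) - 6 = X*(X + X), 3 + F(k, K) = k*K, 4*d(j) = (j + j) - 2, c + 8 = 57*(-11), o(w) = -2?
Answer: -3677/6 ≈ -612.83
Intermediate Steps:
c = -635 (c = -8 + 57*(-11) = -8 - 627 = -635)
d(j) = -1/2 + j/2 (d(j) = ((j + j) - 2)/4 = (2*j - 2)/4 = (-2 + 2*j)/4 = -1/2 + j/2)
F(k, K) = -3 + K*k (F(k, K) = -3 + k*K = -3 + K*k)
t(X, u) = 2 + 2*X**2/3 (t(X, u) = 2 + (X*(X + X))/3 = 2 + (X*(2*X))/3 = 2 + (2*X**2)/3 = 2 + 2*X**2/3)
t(F(1, d(-4)), o(-4)) + c = (2 + 2*(-3 + (-1/2 + (1/2)*(-4))*1)**2/3) - 635 = (2 + 2*(-3 + (-1/2 - 2)*1)**2/3) - 635 = (2 + 2*(-3 - 5/2*1)**2/3) - 635 = (2 + 2*(-3 - 5/2)**2/3) - 635 = (2 + 2*(-11/2)**2/3) - 635 = (2 + (2/3)*(121/4)) - 635 = (2 + 121/6) - 635 = 133/6 - 635 = -3677/6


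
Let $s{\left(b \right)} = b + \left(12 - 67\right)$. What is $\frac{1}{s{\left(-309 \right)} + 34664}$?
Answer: $\frac{1}{34300} \approx 2.9155 \cdot 10^{-5}$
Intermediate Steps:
$s{\left(b \right)} = -55 + b$ ($s{\left(b \right)} = b + \left(12 - 67\right) = b - 55 = -55 + b$)
$\frac{1}{s{\left(-309 \right)} + 34664} = \frac{1}{\left(-55 - 309\right) + 34664} = \frac{1}{-364 + 34664} = \frac{1}{34300}$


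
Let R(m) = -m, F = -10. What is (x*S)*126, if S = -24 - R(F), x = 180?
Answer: -771120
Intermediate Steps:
S = -34 (S = -24 - (-1)*(-10) = -24 - 1*10 = -24 - 10 = -34)
(x*S)*126 = (180*(-34))*126 = -6120*126 = -771120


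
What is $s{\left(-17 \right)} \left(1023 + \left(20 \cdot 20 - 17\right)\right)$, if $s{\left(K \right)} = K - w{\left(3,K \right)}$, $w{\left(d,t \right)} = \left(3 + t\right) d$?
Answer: $35150$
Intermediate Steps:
$w{\left(d,t \right)} = d \left(3 + t\right)$
$s{\left(K \right)} = -9 - 2 K$ ($s{\left(K \right)} = K - 3 \left(3 + K\right) = K - \left(9 + 3 K\right) = -9 - 2 K$)
$s{\left(-17 \right)} \left(1023 + \left(20 \cdot 20 - 17\right)\right) = \left(-9 - -34\right) \left(1023 + \left(20 \cdot 20 - 17\right)\right) = \left(-9 + 34\right) \left(1023 + \left(400 - 17\right)\right) = 25 \left(1023 + 383\right) = 25 \cdot 1406 = 35150$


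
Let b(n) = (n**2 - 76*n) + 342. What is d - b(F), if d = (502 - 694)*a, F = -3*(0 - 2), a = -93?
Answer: 17934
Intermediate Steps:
F = 6 (F = -3*(-2) = 6)
d = 17856 (d = (502 - 694)*(-93) = -192*(-93) = 17856)
b(n) = 342 + n**2 - 76*n
d - b(F) = 17856 - (342 + 6**2 - 76*6) = 17856 - (342 + 36 - 456) = 17856 - 1*(-78) = 17856 + 78 = 17934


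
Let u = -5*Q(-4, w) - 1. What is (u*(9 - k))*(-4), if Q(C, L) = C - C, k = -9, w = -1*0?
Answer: 72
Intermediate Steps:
w = 0
Q(C, L) = 0
u = -1 (u = -5*0 - 1 = 0 - 1 = -1)
(u*(9 - k))*(-4) = -(9 - 1*(-9))*(-4) = -(9 + 9)*(-4) = -1*18*(-4) = -18*(-4) = 72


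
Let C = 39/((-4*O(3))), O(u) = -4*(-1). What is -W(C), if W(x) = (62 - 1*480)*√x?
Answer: 209*I*√39/2 ≈ 652.6*I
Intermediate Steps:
O(u) = 4
C = -39/16 (C = 39/((-4*4)) = 39/(-16) = 39*(-1/16) = -39/16 ≈ -2.4375)
W(x) = -418*√x (W(x) = (62 - 480)*√x = -418*√x)
-W(C) = -(-418)*√(-39/16) = -(-418)*I*√39/4 = -(-209)*I*√39/2 = 209*I*√39/2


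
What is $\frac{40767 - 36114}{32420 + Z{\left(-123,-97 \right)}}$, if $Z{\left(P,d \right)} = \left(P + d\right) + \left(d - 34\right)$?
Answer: $\frac{4653}{32069} \approx 0.14509$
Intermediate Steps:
$Z{\left(P,d \right)} = -34 + P + 2 d$ ($Z{\left(P,d \right)} = \left(P + d\right) + \left(d - 34\right) = \left(P + d\right) + \left(-34 + d\right) = -34 + P + 2 d$)
$\frac{40767 - 36114}{32420 + Z{\left(-123,-97 \right)}} = \frac{40767 - 36114}{32420 - 351} = \frac{4653}{32420 - 351} = \frac{4653}{32069}$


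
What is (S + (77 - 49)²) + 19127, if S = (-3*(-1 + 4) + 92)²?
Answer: 26800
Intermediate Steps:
S = 6889 (S = (-3*3 + 92)² = (-9 + 92)² = 83² = 6889)
(S + (77 - 49)²) + 19127 = (6889 + (77 - 49)²) + 19127 = (6889 + 28²) + 19127 = (6889 + 784) + 19127 = 7673 + 19127 = 26800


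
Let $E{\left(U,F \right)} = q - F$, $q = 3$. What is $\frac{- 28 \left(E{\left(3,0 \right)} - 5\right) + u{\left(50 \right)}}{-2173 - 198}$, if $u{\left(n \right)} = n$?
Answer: $- \frac{106}{2371} \approx -0.044707$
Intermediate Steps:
$E{\left(U,F \right)} = 3 - F$
$\frac{- 28 \left(E{\left(3,0 \right)} - 5\right) + u{\left(50 \right)}}{-2173 - 198} = \frac{- 28 \left(\left(3 - 0\right) - 5\right) + 50}{-2173 - 198} = \frac{- 28 \left(\left(3 + 0\right) - 5\right) + 50}{-2371} = \left(- 28 \left(3 - 5\right) + 50\right) \left(- \frac{1}{2371}\right) = \left(\left(-28\right) \left(-2\right) + 50\right) \left(- \frac{1}{2371}\right) = \left(56 + 50\right) \left(- \frac{1}{2371}\right) = 106 \left(- \frac{1}{2371}\right) = - \frac{106}{2371}$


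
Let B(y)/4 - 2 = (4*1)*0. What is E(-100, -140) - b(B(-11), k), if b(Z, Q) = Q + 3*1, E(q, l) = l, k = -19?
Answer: -124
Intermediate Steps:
B(y) = 8 (B(y) = 8 + 4*((4*1)*0) = 8 + 4*(4*0) = 8 + 4*0 = 8 + 0 = 8)
b(Z, Q) = 3 + Q (b(Z, Q) = Q + 3 = 3 + Q)
E(-100, -140) - b(B(-11), k) = -140 - (3 - 19) = -140 - 1*(-16) = -140 + 16 = -124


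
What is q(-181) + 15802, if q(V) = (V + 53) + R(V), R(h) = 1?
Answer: 15675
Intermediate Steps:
q(V) = 54 + V (q(V) = (V + 53) + 1 = (53 + V) + 1 = 54 + V)
q(-181) + 15802 = (54 - 181) + 15802 = -127 + 15802 = 15675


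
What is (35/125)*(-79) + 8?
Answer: -353/25 ≈ -14.120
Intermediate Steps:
(35/125)*(-79) + 8 = (35*(1/125))*(-79) + 8 = (7/25)*(-79) + 8 = -553/25 + 8 = -353/25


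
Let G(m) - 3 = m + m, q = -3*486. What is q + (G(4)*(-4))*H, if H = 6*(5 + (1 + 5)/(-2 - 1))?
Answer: -2250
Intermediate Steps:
q = -1458
G(m) = 3 + 2*m (G(m) = 3 + (m + m) = 3 + 2*m)
H = 18 (H = 6*(5 + 6/(-3)) = 6*(5 + 6*(-1/3)) = 6*(5 - 2) = 6*3 = 18)
q + (G(4)*(-4))*H = -1458 + ((3 + 2*4)*(-4))*18 = -1458 + ((3 + 8)*(-4))*18 = -1458 + (11*(-4))*18 = -1458 - 44*18 = -1458 - 792 = -2250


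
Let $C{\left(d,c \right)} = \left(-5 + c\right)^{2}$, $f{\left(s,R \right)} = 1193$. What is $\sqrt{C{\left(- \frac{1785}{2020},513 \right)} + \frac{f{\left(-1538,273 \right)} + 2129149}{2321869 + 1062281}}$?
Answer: $\frac{\sqrt{3283864158844577}}{112805} \approx 508.0$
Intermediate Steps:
$\sqrt{C{\left(- \frac{1785}{2020},513 \right)} + \frac{f{\left(-1538,273 \right)} + 2129149}{2321869 + 1062281}} = \sqrt{\left(-5 + 513\right)^{2} + \frac{1193 + 2129149}{2321869 + 1062281}} = \sqrt{508^{2} + \frac{2130342}{3384150}} = \sqrt{258064 + 2130342 \cdot \frac{1}{3384150}} = \sqrt{258064 + \frac{355057}{564025}} = \sqrt{\frac{145554902657}{564025}} = \frac{\sqrt{3283864158844577}}{112805}$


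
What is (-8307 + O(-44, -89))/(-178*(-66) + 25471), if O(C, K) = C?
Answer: -1193/5317 ≈ -0.22437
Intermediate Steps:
(-8307 + O(-44, -89))/(-178*(-66) + 25471) = (-8307 - 44)/(-178*(-66) + 25471) = -8351/(11748 + 25471) = -8351/37219 = -8351*1/37219 = -1193/5317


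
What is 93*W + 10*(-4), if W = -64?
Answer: -5992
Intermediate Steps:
93*W + 10*(-4) = 93*(-64) + 10*(-4) = -5952 - 40 = -5992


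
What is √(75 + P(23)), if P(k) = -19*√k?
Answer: √(75 - 19*√23) ≈ 4.0151*I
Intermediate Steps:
√(75 + P(23)) = √(75 - 19*√23)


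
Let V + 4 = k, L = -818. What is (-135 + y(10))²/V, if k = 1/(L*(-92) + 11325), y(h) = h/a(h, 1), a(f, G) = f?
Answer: -23203708/5169 ≈ -4489.0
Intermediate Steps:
y(h) = 1 (y(h) = h/h = 1)
k = 1/86581 (k = 1/(-818*(-92) + 11325) = 1/(75256 + 11325) = 1/86581 ≈ 1.1550e-5)
V = -346323/86581 (V = -4 + 1/86581 = -346323/86581 ≈ -4.0000)
(-135 + y(10))²/V = (-135 + 1)²/(-346323/86581) = (-134)²*(-86581/346323) = 17956*(-86581/346323) = -23203708/5169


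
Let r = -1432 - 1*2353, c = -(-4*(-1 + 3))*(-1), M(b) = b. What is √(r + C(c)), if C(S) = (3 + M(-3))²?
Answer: I*√3785 ≈ 61.522*I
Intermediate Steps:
c = -8 (c = -(-4*2)*(-1) = -(-8)*(-1) = -1*8 = -8)
C(S) = 0 (C(S) = (3 - 3)² = 0² = 0)
r = -3785 (r = -1432 - 2353 = -3785)
√(r + C(c)) = √(-3785 + 0) = √(-3785) = I*√3785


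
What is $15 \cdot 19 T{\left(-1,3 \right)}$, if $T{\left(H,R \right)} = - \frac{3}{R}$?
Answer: $-285$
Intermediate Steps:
$15 \cdot 19 T{\left(-1,3 \right)} = 15 \cdot 19 \left(- \frac{3}{3}\right) = 285 \left(\left(-3\right) \frac{1}{3}\right) = 285 \left(-1\right) = -285$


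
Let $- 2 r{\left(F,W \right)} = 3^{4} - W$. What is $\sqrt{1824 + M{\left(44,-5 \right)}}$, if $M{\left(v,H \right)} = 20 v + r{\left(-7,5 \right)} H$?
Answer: $\sqrt{2894} \approx 53.796$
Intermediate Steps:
$r{\left(F,W \right)} = - \frac{81}{2} + \frac{W}{2}$ ($r{\left(F,W \right)} = - \frac{3^{4} - W}{2} = - \frac{81 - W}{2} = - \frac{81}{2} + \frac{W}{2}$)
$M{\left(v,H \right)} = - 38 H + 20 v$ ($M{\left(v,H \right)} = 20 v + \left(- \frac{81}{2} + \frac{1}{2} \cdot 5\right) H = 20 v + \left(- \frac{81}{2} + \frac{5}{2}\right) H = 20 v - 38 H = - 38 H + 20 v$)
$\sqrt{1824 + M{\left(44,-5 \right)}} = \sqrt{1824 + \left(\left(-38\right) \left(-5\right) + 20 \cdot 44\right)} = \sqrt{1824 + \left(190 + 880\right)} = \sqrt{1824 + 1070} = \sqrt{2894}$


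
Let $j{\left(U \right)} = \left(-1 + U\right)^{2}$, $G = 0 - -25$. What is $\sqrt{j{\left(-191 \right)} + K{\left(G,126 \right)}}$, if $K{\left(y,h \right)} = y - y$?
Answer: $192$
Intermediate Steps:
$G = 25$ ($G = 0 + 25 = 25$)
$K{\left(y,h \right)} = 0$
$\sqrt{j{\left(-191 \right)} + K{\left(G,126 \right)}} = \sqrt{\left(-1 - 191\right)^{2} + 0} = \sqrt{\left(-192\right)^{2} + 0} = \sqrt{36864 + 0} = \sqrt{36864} = 192$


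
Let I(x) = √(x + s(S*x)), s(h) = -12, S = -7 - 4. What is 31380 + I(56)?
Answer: 31380 + 2*√11 ≈ 31387.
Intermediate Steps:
S = -11
I(x) = √(-12 + x) (I(x) = √(x - 12) = √(-12 + x))
31380 + I(56) = 31380 + √(-12 + 56) = 31380 + √44 = 31380 + 2*√11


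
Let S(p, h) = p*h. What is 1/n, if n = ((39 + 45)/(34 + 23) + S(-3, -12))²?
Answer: 361/506944 ≈ 0.00071211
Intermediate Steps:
S(p, h) = h*p
n = 506944/361 (n = ((39 + 45)/(34 + 23) - 12*(-3))² = (84/57 + 36)² = (84*(1/57) + 36)² = (28/19 + 36)² = (712/19)² = 506944/361 ≈ 1404.3)
1/n = 1/(506944/361) = 361/506944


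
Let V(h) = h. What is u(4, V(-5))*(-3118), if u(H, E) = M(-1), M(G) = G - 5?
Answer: 18708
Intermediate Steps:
M(G) = -5 + G
u(H, E) = -6 (u(H, E) = -5 - 1 = -6)
u(4, V(-5))*(-3118) = -6*(-3118) = 18708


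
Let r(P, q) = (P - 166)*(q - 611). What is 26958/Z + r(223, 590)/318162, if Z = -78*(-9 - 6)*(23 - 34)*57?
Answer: -40406489/997437870 ≈ -0.040510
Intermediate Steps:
Z = -733590 (Z = -(-1170)*(-11)*57 = -78*165*57 = -12870*57 = -733590)
r(P, q) = (-611 + q)*(-166 + P) (r(P, q) = (-166 + P)*(-611 + q) = (-611 + q)*(-166 + P))
26958/Z + r(223, 590)/318162 = 26958/(-733590) + (101426 - 611*223 - 166*590 + 223*590)/318162 = 26958*(-1/733590) + (101426 - 136253 - 97940 + 131570)*(1/318162) = -4493/122265 - 1197*1/318162 = -4493/122265 - 399/106054 = -40406489/997437870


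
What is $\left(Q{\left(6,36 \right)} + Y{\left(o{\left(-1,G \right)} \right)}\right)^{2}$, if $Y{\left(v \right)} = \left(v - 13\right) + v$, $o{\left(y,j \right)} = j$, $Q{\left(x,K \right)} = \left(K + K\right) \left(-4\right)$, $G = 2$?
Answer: $88209$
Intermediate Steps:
$Q{\left(x,K \right)} = - 8 K$ ($Q{\left(x,K \right)} = 2 K \left(-4\right) = - 8 K$)
$Y{\left(v \right)} = -13 + 2 v$ ($Y{\left(v \right)} = \left(-13 + v\right) + v = -13 + 2 v$)
$\left(Q{\left(6,36 \right)} + Y{\left(o{\left(-1,G \right)} \right)}\right)^{2} = \left(\left(-8\right) 36 + \left(-13 + 2 \cdot 2\right)\right)^{2} = \left(-288 + \left(-13 + 4\right)\right)^{2} = \left(-288 - 9\right)^{2} = \left(-297\right)^{2} = 88209$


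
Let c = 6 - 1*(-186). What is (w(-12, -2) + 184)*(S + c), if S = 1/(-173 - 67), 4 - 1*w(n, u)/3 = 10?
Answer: 3824557/120 ≈ 31871.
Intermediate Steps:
w(n, u) = -18 (w(n, u) = 12 - 3*10 = 12 - 30 = -18)
S = -1/240 (S = 1/(-240) = -1/240 ≈ -0.0041667)
c = 192 (c = 6 + 186 = 192)
(w(-12, -2) + 184)*(S + c) = (-18 + 184)*(-1/240 + 192) = 166*(46079/240) = 3824557/120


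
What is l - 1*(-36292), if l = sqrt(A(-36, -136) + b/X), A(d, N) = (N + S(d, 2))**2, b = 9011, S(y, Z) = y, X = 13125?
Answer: 36292 + sqrt(8154279231)/525 ≈ 36464.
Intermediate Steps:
A(d, N) = (N + d)**2
l = sqrt(8154279231)/525 (l = sqrt((-136 - 36)**2 + 9011/13125) = sqrt((-172)**2 + 9011*(1/13125)) = sqrt(29584 + 9011/13125) = sqrt(388299011/13125) = sqrt(8154279231)/525 ≈ 172.00)
l - 1*(-36292) = sqrt(8154279231)/525 - 1*(-36292) = sqrt(8154279231)/525 + 36292 = 36292 + sqrt(8154279231)/525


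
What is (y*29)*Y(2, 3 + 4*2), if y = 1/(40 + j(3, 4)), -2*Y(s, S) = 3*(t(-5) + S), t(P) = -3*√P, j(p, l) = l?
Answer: -87/8 + 261*I*√5/88 ≈ -10.875 + 6.632*I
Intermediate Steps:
Y(s, S) = -3*S/2 + 9*I*√5/2 (Y(s, S) = -3*(-3*I*√5 + S)/2 = -3*(S - 3*I*√5)/2 = -(3*S - 9*I*√5)/2 = -3*S/2 + 9*I*√5/2)
y = 1/44 (y = 1/(40 + 4) = 1/44 ≈ 0.022727)
(y*29)*Y(2, 3 + 4*2) = ((1/44)*29)*(-3*(3 + 4*2)/2 + 9*I*√5/2) = 29*(-3*(3 + 8)/2 + 9*I*√5/2)/44 = 29*(-3/2*11 + 9*I*√5/2)/44 = 29*(-33/2 + 9*I*√5/2)/44 = -87/8 + 261*I*√5/88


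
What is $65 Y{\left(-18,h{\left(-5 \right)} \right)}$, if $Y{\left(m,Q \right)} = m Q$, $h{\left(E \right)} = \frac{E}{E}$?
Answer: $-1170$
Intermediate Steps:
$h{\left(E \right)} = 1$
$Y{\left(m,Q \right)} = Q m$
$65 Y{\left(-18,h{\left(-5 \right)} \right)} = 65 \cdot 1 \left(-18\right) = 65 \left(-18\right) = -1170$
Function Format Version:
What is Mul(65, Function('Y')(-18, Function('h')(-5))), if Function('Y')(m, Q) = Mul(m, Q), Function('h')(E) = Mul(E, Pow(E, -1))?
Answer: -1170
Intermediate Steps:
Function('h')(E) = 1
Function('Y')(m, Q) = Mul(Q, m)
Mul(65, Function('Y')(-18, Function('h')(-5))) = Mul(65, Mul(1, -18)) = Mul(65, -18) = -1170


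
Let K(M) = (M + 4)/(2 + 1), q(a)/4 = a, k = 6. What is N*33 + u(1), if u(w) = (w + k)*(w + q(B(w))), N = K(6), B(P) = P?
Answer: 145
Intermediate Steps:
q(a) = 4*a
K(M) = 4/3 + M/3 (K(M) = (4 + M)/3 = (4 + M)*(1/3) = 4/3 + M/3)
N = 10/3 (N = 4/3 + (1/3)*6 = 4/3 + 2 = 10/3 ≈ 3.3333)
u(w) = 5*w*(6 + w) (u(w) = (w + 6)*(w + 4*w) = (6 + w)*(5*w) = 5*w*(6 + w))
N*33 + u(1) = (10/3)*33 + 5*1*(6 + 1) = 110 + 5*1*7 = 110 + 35 = 145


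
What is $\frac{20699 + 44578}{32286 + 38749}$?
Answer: $\frac{65277}{71035} \approx 0.91894$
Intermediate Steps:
$\frac{20699 + 44578}{32286 + 38749} = \frac{65277}{71035}$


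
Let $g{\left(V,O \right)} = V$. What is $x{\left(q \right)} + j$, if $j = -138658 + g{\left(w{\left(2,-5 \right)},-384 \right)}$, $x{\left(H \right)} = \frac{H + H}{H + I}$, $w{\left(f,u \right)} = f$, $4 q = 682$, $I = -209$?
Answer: $- \frac{970654}{7} \approx -1.3866 \cdot 10^{5}$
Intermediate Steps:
$q = \frac{341}{2}$ ($q = \frac{1}{4} \cdot 682 = \frac{341}{2} \approx 170.5$)
$x{\left(H \right)} = \frac{2 H}{-209 + H}$ ($x{\left(H \right)} = \frac{H + H}{H - 209} = \frac{2 H}{-209 + H}$)
$j = -138656$ ($j = -138658 + 2 = -138656$)
$x{\left(q \right)} + j = 2 \cdot \frac{341}{2} \frac{1}{-209 + \frac{341}{2}} - 138656 = 2 \cdot \frac{341}{2} \frac{1}{- \frac{77}{2}} - 138656 = 2 \cdot \frac{341}{2} \left(- \frac{2}{77}\right) - 138656 = - \frac{62}{7} - 138656 = - \frac{970654}{7}$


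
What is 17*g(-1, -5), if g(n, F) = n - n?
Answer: 0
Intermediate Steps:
g(n, F) = 0
17*g(-1, -5) = 17*0 = 0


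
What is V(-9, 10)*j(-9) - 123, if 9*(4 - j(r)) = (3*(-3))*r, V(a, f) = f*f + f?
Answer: -673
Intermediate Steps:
V(a, f) = f + f² (V(a, f) = f² + f = f + f²)
j(r) = 4 + r (j(r) = 4 - 3*(-3)*r/9 = 4 - (-1)*r = 4 + r)
V(-9, 10)*j(-9) - 123 = (10*(1 + 10))*(4 - 9) - 123 = (10*11)*(-5) - 123 = 110*(-5) - 123 = -550 - 123 = -673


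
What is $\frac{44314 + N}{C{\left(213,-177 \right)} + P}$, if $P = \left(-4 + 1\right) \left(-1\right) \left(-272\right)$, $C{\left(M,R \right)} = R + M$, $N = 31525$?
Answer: $- \frac{75839}{780} \approx -97.229$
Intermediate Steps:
$C{\left(M,R \right)} = M + R$
$P = -816$ ($P = \left(-3\right) \left(-1\right) \left(-272\right) = 3 \left(-272\right) = -816$)
$\frac{44314 + N}{C{\left(213,-177 \right)} + P} = \frac{44314 + 31525}{\left(213 - 177\right) - 816} = \frac{75839}{36 - 816} = \frac{75839}{-780} = 75839 \left(- \frac{1}{780}\right) = - \frac{75839}{780}$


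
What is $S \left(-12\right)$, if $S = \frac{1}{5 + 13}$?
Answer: $- \frac{2}{3} \approx -0.66667$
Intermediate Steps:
$S = \frac{1}{18} \approx 0.055556$
$S \left(-12\right) = \frac{1}{18} \left(-12\right) = - \frac{2}{3}$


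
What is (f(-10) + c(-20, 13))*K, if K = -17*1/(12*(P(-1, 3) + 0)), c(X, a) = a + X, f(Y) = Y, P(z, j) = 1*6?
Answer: 289/72 ≈ 4.0139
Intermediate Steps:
P(z, j) = 6
c(X, a) = X + a
K = -17/72 (K = -17*1/(12*(6 + 0)) = -17/(6*12) = -17/72 ≈ -0.23611)
(f(-10) + c(-20, 13))*K = (-10 + (-20 + 13))*(-17/72) = (-10 - 7)*(-17/72) = -17*(-17/72) = 289/72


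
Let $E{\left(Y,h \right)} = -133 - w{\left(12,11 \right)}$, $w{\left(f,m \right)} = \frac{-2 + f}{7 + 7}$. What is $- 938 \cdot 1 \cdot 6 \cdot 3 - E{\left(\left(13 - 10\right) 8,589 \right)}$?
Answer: $- \frac{117252}{7} \approx -16750.0$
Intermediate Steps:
$w{\left(f,m \right)} = - \frac{1}{7} + \frac{f}{14}$ ($w{\left(f,m \right)} = \frac{-2 + f}{14} = \left(-2 + f\right) \frac{1}{14} = - \frac{1}{7} + \frac{f}{14}$)
$E{\left(Y,h \right)} = - \frac{936}{7}$ ($E{\left(Y,h \right)} = -133 - \left(- \frac{1}{7} + \frac{1}{14} \cdot 12\right) = -133 - \left(- \frac{1}{7} + \frac{6}{7}\right) = -133 - \frac{5}{7} = - \frac{936}{7}$)
$- 938 \cdot 1 \cdot 6 \cdot 3 - E{\left(\left(13 - 10\right) 8,589 \right)} = - 938 \cdot 1 \cdot 6 \cdot 3 - - \frac{936}{7} = - 938 \cdot 6 \cdot 3 + \frac{936}{7} = \left(-938\right) 18 + \frac{936}{7} = -16884 + \frac{936}{7} = - \frac{117252}{7}$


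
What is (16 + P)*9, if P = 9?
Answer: 225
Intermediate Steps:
(16 + P)*9 = (16 + 9)*9 = 25*9 = 225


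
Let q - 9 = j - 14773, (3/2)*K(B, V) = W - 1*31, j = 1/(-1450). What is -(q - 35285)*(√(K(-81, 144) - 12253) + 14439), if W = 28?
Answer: 1047853405389/1450 + 72571051*I*√12255/1450 ≈ 7.2266e+8 + 5.5405e+6*I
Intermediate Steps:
j = -1/1450 ≈ -0.00068966
K(B, V) = -2 (K(B, V) = 2*(28 - 1*31)/3 = 2*(28 - 31)/3 = (⅔)*(-3) = -2)
q = -21407801/1450 (q = 9 + (-1/1450 - 14773) = 9 - 21420851/1450 = -21407801/1450 ≈ -14764.)
-(q - 35285)*(√(K(-81, 144) - 12253) + 14439) = -(-21407801/1450 - 35285)*(√(-2 - 12253) + 14439) = -(-72571051)*(√(-12255) + 14439)/1450 = -(-72571051)*(I*√12255 + 14439)/1450 = -(-72571051)*(14439 + I*√12255)/1450 = -(-1047853405389/1450 - 72571051*I*√12255/1450) = 1047853405389/1450 + 72571051*I*√12255/1450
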